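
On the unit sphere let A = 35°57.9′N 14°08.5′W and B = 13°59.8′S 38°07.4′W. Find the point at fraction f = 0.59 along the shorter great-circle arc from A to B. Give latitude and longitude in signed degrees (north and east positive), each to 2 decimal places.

6.69°, -29.21°

Central angle δ = 0.9576 rad. Interpolating on the sphere with fraction f = 0.59:
P = [sin((1−f)δ)·A + sin(fδ)·B] / sin δ = 0.4678·A + 0.6547·B in Cartesian coordinates,
giving P = (0.8669, -0.4847, 0.1164), i.e. latitude 6.69°, longitude -29.21°.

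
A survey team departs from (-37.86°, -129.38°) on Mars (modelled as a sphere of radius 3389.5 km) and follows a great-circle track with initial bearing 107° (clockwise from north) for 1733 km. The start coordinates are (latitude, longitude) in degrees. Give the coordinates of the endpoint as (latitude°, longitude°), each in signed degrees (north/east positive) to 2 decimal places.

Angular distance δ = d/R = 1733/3389.5 = 0.51128 rad; initial bearing θ = 1.8675 rad.
sin φ₂ = sin φ₁ cos δ + cos φ₁ sin δ cos θ = (-0.6137)(0.8721) + (0.7895)(0.4893)(-0.2924) = -0.6482, so φ₂ = -40.41°.
Δλ = atan2(sin θ sin δ cos φ₁, cos δ − sin φ₁ sin φ₂) = atan2(0.3694, 0.4743) = 37.915°.
λ₂ = -129.380° + 37.915° = -91.47°.

-40.41°, -91.47°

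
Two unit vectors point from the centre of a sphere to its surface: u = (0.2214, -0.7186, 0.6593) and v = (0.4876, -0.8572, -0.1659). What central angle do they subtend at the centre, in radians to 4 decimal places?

0.9090 rad

u·v = 0.6146; |u| = 1.0000, |v| = 1.0000.
cos θ = (u·v)/(|u||v|) = 0.6145, so θ = 0.9090 rad.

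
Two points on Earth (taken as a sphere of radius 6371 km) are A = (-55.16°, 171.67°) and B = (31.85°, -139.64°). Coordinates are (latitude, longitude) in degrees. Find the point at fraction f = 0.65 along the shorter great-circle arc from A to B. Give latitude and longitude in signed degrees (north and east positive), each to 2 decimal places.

The central angle between A and B is δ = 1.6838 rad.
With f = 0.65, the slerp weights are sin((1−f)δ)/sin δ = 0.5594 and sin(fδ)/sin δ = 0.8944.
Weighted sum of the unit vectors: (0.5594)·(-0.5653,0.0828,-0.8208) + (0.8944)·(-0.6473,-0.5501,0.5277) = (-0.8951, -0.4457, 0.0129).
Converting back: φ = atan2(z, √(x²+y²)) = 0.74°, λ = atan2(y, x) = -153.53°.

0.74°, -153.53°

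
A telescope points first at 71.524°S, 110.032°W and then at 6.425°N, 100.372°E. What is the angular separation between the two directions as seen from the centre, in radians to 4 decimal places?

1.9582 rad

With latitudes φ₁ = -71.524°, φ₂ = 6.425° and longitude difference Δλ = -149.596°:
Haversine: a = sin²(Δφ/2) + cos φ₁ cos φ₂ sin²(Δλ/2) = 0.3956 + (0.3169)(0.9937)(0.9312) = 0.68887.
Central angle c = 2·arcsin(√a) = 1.95815 rad.
So the angular separation is 1.9582 rad.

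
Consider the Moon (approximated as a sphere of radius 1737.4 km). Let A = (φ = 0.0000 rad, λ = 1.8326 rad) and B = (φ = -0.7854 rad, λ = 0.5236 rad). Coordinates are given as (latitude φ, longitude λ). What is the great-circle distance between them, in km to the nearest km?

2409 km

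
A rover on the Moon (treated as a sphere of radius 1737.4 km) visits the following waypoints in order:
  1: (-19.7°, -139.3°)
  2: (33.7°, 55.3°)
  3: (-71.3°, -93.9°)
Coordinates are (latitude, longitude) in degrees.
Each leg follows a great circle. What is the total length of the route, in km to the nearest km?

Leg 1→2: central angle 2.8084 rad, distance 4879.3 km.
Leg 2→3: central angle 2.4259 rad, distance 4214.8 km.
Total: 4879.3 + 4214.8 ≈ 9094 km.

9094 km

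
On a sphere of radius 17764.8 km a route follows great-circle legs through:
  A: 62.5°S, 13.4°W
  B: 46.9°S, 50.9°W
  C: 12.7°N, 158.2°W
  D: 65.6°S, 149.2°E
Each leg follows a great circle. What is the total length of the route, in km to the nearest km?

69631 km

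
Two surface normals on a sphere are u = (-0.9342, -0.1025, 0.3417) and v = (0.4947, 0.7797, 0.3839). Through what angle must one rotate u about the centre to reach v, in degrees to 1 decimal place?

114.3°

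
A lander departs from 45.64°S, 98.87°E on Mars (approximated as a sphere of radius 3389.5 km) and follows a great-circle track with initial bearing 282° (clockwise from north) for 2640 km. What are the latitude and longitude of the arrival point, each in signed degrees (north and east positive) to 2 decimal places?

Angular distance δ = d/R = 2640/3389.5 = 0.77888 rad; initial bearing θ = 4.9218 rad.
sin φ₂ = sin φ₁ cos δ + cos φ₁ sin δ cos θ = (-0.7150)(0.7117) + (0.6992)(0.7025)(0.2079) = -0.4067, so φ₂ = -24.00°.
Δλ = atan2(sin θ sin δ cos φ₁, cos δ − sin φ₁ sin φ₂) = atan2(-0.4804, 0.4209) = -48.777°.
λ₂ = 98.870° − 48.777° = 50.09°.

-24.00°, 50.09°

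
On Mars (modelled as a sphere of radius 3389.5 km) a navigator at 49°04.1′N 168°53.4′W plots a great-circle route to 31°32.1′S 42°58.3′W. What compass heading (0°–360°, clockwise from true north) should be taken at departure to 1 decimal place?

Δλ = 125.918° = 2.1977 rad.
y = sin Δλ · cos φ₂ = (0.8099)(0.8523) = 0.6903
x = cos φ₁ sin φ₂ − sin φ₁ cos φ₂ cos Δλ = (0.6552)(-0.5230) − (0.7555)(0.8523)(-0.5866) = 0.0351
θ = atan2(y, x) = 87.09°, so the bearing is 87.1°.

87.1°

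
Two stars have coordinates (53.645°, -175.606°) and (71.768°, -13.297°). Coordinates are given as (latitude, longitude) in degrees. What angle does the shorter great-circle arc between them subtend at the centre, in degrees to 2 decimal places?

Let φ₁ = 0.9363 rad, φ₂ = 1.2526 rad, and Δλ = 2.8328 rad.
cos c = sin φ₁ sin φ₂ + cos φ₁ cos φ₂ cos Δλ = (0.8054)(0.9498) + (0.5928)(0.3129)(-0.9527) = 0.58824,
so c = arccos(0.58824) = 0.94192 rad.
So the angular separation is 53.97°.

53.97°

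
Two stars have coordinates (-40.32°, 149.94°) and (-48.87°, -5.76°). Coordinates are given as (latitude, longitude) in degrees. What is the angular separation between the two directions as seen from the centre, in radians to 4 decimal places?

1.5405 rad

In radians: φ₁ = -0.7037, φ₂ = -0.8529, Δλ = -155.700° = -2.7175 rad.
Haversine: a = sin²(Δφ/2) + cos φ₁ cos φ₂ sin²(Δλ/2) = 0.0056 + (0.7624)(0.6578)(0.9557) = 0.48485.
Central angle c = 2·arcsin(√a) = 1.54050 rad.
So the angular separation is 1.5405 rad.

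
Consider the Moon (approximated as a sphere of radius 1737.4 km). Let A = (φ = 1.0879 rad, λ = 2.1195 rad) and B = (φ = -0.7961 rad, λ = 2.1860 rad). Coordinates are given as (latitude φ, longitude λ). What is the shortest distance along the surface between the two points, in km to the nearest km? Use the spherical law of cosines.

Let φ₁ = 1.0879 rad, φ₂ = -0.7961 rad, and Δλ = 0.0665 rad.
cos c = sin φ₁ sin φ₂ + cos φ₁ cos φ₂ cos Δλ = (0.8857)(-0.7146) + (0.4643)(0.6995)(0.9978) = -0.30883,
so c = arccos(-0.30883) = 1.88475 rad.
Distance = R·c = 1737.4 × 1.8848 ≈ 3275 km.

3275 km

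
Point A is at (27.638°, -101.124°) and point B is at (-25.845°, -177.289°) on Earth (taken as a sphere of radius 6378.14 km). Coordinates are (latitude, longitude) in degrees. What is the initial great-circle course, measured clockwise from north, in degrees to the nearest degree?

With φ₁ = 0.4824, φ₂ = -0.4511, Δλ = -1.3293 rad, the forward-azimuth formula gives
θ = atan2( sin Δλ cos φ₂ , cos φ₁ sin φ₂ − sin φ₁ cos φ₂ cos Δλ ) = atan2(-0.8739, -0.4860) = -119.08°.
Adding 360° brings this into [0°, 360°): 241°.

241°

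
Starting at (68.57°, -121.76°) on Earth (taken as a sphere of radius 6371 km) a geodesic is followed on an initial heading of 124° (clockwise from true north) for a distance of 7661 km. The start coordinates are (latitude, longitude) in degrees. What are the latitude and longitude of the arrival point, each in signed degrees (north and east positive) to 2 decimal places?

Angular distance δ = d/R = 7661/6371 = 1.20248 rad; initial bearing θ = 2.1642 rad.
sin φ₂ = sin φ₁ cos δ + cos φ₁ sin δ cos θ = (0.9309)(0.3600) + (0.3654)(0.9329)(-0.5592) = 0.1445, so φ₂ = 8.31°.
Δλ = atan2(sin θ sin δ cos φ₁, cos δ − sin φ₁ sin φ₂) = atan2(0.2826, 0.2255) = 51.412°.
λ₂ = -121.760° + 51.412° = -70.35°.

8.31°, -70.35°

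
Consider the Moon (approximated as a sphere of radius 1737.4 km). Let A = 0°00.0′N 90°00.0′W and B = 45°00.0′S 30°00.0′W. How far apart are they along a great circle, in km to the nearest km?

2101 km

With latitudes φ₁ = 0.000°, φ₂ = -45.000° and longitude difference Δλ = 60.000°:
Haversine: a = sin²(Δφ/2) + cos φ₁ cos φ₂ sin²(Δλ/2) = 0.1464 + (1.0000)(0.7071)(0.2500) = 0.32322.
Central angle c = 2·arcsin(√a) = 1.20943 rad.
Distance = R·c = 1737.4 × 1.2094 ≈ 2101 km.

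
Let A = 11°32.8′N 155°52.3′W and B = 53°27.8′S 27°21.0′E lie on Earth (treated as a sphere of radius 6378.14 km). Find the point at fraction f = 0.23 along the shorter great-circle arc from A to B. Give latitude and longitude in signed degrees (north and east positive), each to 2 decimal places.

-20.15°, -157.48°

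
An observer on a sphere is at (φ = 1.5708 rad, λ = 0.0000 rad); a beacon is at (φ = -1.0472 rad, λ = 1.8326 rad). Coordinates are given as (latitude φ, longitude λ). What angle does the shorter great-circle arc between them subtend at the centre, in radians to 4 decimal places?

2.6180 rad

In radians: φ₁ = 1.5708, φ₂ = -1.0472, Δλ = 105.000° = 1.8326 rad.
cos c = sin φ₁ sin φ₂ + cos φ₁ cos φ₂ cos Δλ = (1.0000)(-0.8660) + (-0.0000)(0.5000)(-0.2588) = -0.86603,
so c = arccos(-0.86603) = 2.61800 rad.
So the angular separation is 2.6180 rad.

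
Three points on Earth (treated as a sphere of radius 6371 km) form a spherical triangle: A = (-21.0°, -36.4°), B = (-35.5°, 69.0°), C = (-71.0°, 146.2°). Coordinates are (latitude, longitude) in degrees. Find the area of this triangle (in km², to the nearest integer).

Side lengths (central angles): a = 0.9175, b = 1.5356, c = 1.5645 rad; semiperimeter s = 2.0088.
By l'Huilier's theorem, tan(E/4) = √[tan(s/2) tan((s−a)/2) tan((s−b)/2) tan((s−c)/2)], giving spherical excess E = 0.8968 rad.
Area = E·R² = 0.8968 × (6371)² ≈ 36401869 km².

36401869 km²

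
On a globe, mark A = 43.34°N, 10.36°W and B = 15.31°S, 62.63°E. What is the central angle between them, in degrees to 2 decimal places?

With latitudes φ₁ = 43.340°, φ₂ = -15.310° and longitude difference Δλ = 72.990°:
Haversine: a = sin²(Δφ/2) + cos φ₁ cos φ₂ sin²(Δλ/2) = 0.2399 + (0.7273)(0.9645)(0.3537) = 0.48800.
Central angle c = 2·arcsin(√a) = 1.54680 rad.
So the angular separation is 88.63°.

88.63°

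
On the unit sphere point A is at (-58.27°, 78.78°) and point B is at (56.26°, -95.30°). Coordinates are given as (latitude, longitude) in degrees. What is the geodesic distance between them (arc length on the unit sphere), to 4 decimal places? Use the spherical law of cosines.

3.0757

In radians: φ₁ = -1.0170, φ₂ = 0.9819, Δλ = -174.080° = -3.0383 rad.
cos c = sin φ₁ sin φ₂ + cos φ₁ cos φ₂ cos Δλ = (-0.8505)(0.8316) + (0.5259)(0.5554)(-0.9947) = -0.99783,
so c = arccos(-0.99783) = 3.07565 rad.
On the unit sphere the arc length equals the central angle: 3.0757.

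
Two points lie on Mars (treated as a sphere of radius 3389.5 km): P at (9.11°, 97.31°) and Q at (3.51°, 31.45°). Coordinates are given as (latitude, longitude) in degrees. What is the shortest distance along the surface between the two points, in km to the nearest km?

3882 km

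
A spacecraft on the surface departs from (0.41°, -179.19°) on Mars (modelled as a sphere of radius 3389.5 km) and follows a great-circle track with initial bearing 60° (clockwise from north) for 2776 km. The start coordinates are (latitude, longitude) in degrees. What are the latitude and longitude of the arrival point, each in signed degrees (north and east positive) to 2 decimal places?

Angular distance δ = d/R = 2776/3389.5 = 0.81900 rad; initial bearing θ = 1.0472 rad.
sin φ₂ = sin φ₁ cos δ + cos φ₁ sin δ cos θ = (0.0072)(0.6830) + (1.0000)(0.7305)(0.5000) = 0.3701, so φ₂ = 21.72°.
Δλ = atan2(sin θ sin δ cos φ₁, cos δ − sin φ₁ sin φ₂) = atan2(0.6326, 0.6803) = 42.918°.
λ₂ = -179.190° + 42.918° = -136.27°.

21.72°, -136.27°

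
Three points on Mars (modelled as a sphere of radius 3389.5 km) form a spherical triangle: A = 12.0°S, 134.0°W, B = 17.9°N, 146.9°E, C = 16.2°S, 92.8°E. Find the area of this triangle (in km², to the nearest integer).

12980177 km²

Side lengths (central angles): a = 1.1039, b = 2.1957, c = 1.4585 rad; semiperimeter s = 2.3790.
By l'Huilier's theorem, tan(E/4) = √[tan(s/2) tan((s−a)/2) tan((s−b)/2) tan((s−c)/2)], giving spherical excess E = 1.1298 rad.
Area = E·R² = 1.1298 × (3389.5)² ≈ 12980177 km².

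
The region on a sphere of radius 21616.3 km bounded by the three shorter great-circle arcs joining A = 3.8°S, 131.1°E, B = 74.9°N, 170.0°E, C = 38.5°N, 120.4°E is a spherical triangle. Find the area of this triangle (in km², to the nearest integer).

90338455 km²

Side lengths (central angles): a = 0.7478, b = 0.7582, c = 1.4320 rad; semiperimeter s = 1.4691.
By l'Huilier's theorem, tan(E/4) = √[tan(s/2) tan((s−a)/2) tan((s−b)/2) tan((s−c)/2)], giving spherical excess E = 0.1933 rad.
Area = E·R² = 0.1933 × (21616.3)² ≈ 90338455 km².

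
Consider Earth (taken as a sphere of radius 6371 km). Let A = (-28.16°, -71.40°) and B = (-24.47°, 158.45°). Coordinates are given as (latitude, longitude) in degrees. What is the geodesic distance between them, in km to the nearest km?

12096 km

In radians: φ₁ = -0.4915, φ₂ = -0.4271, Δλ = -130.150° = -2.2715 rad.
cos c = sin φ₁ sin φ₂ + cos φ₁ cos φ₂ cos Δλ = (-0.4719)(-0.4142) + (0.8816)(0.9102)(-0.6448) = -0.32192,
so c = arccos(-0.32192) = 1.89856 rad.
Distance = R·c = 6371 × 1.8986 ≈ 12096 km.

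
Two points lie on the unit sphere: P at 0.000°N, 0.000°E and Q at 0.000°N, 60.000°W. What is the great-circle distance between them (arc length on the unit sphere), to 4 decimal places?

With latitudes φ₁ = 0.000°, φ₂ = 0.000° and longitude difference Δλ = -60.000°:
cos c = sin φ₁ sin φ₂ + cos φ₁ cos φ₂ cos Δλ = (0.0000)(0.0000) + (1.0000)(1.0000)(0.5000) = 0.50000,
so c = arccos(0.50000) = 1.04720 rad.
On the unit sphere the arc length equals the central angle: 1.0472.

1.0472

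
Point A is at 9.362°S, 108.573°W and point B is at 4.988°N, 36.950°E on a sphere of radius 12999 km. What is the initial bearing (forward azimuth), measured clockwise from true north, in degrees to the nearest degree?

With φ₁ = -0.1634, φ₂ = 0.0871, Δλ = 2.5399 rad, the forward-azimuth formula gives
θ = atan2( sin Δλ cos φ₂ , cos φ₁ sin φ₂ − sin φ₁ cos φ₂ cos Δλ ) = atan2(0.5639, -0.0478) = 94.85°.
So the initial bearing is 95°.

95°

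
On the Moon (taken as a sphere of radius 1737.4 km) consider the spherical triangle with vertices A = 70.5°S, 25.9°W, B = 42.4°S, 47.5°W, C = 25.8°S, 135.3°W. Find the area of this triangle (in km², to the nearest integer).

Side lengths (central angles): a = 1.2461, b = 1.2551, c = 0.5260 rad; semiperimeter s = 1.5136.
By l'Huilier's theorem, tan(E/4) = √[tan(s/2) tan((s−a)/2) tan((s−b)/2) tan((s−c)/2)], giving spherical excess E = 0.3761 rad.
Area = E·R² = 0.3761 × (1737.4)² ≈ 1135153 km².

1135153 km²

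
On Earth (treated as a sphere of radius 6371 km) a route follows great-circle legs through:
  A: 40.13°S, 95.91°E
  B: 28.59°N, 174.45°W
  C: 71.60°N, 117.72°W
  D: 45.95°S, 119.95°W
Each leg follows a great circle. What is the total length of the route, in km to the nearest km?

30908 km

Leg A→B: central angle 1.8799 rad, distance 11976.9 km.
Leg B→C: central angle 0.9196 rad, distance 5858.9 km.
Leg C→D: central angle 2.0518 rad, distance 13072.2 km.
Total: 11976.9 + 5858.9 + 13072.2 ≈ 30908 km.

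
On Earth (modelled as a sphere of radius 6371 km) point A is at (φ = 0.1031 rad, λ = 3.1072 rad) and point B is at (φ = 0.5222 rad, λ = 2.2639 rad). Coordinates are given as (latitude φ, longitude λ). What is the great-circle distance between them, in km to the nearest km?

5709 km

In radians: φ₁ = 0.1031, φ₂ = 0.5222, Δλ = -48.318° = -0.8433 rad.
Haversine: a = sin²(Δφ/2) + cos φ₁ cos φ₂ sin²(Δλ/2) = 0.0433 + (0.9947)(0.8667)(0.1675) = 0.18768.
Central angle c = 2·arcsin(√a) = 0.89612 rad.
Distance = R·c = 6371 × 0.8961 ≈ 5709 km.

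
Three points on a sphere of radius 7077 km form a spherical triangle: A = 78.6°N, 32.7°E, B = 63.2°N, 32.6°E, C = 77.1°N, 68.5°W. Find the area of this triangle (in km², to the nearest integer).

1553393 km²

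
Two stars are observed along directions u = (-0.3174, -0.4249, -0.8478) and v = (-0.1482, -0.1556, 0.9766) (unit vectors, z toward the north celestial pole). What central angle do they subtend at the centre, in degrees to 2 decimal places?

135.63°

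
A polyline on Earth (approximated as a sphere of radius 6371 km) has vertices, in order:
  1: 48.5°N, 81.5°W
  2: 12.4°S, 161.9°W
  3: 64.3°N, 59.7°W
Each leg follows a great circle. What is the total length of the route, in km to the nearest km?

22180 km

Leg 1→2: central angle 1.6237 rad, distance 10344.7 km.
Leg 2→3: central angle 1.8577 rad, distance 11835.5 km.
Total: 10344.7 + 11835.5 ≈ 22180 km.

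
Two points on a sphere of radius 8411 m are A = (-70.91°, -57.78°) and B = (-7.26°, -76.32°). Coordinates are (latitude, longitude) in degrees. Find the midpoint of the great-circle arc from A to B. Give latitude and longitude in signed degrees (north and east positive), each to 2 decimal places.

-39.36°, -71.75°

The central angle between A and B is δ = 1.1296 rad.
With f = 0.5, the slerp weights are sin((1−f)δ)/sin δ = 0.5919 and sin(fδ)/sin δ = 0.5919.
Weighted sum of the unit vectors: (0.5919)·(0.1744,-0.2767,-0.9450) + (0.5919)·(0.2346,-0.9638,-0.1264) = (0.2421, -0.7343, -0.6342).
Converting back: φ = atan2(z, √(x²+y²)) = -39.36°, λ = atan2(y, x) = -71.75°.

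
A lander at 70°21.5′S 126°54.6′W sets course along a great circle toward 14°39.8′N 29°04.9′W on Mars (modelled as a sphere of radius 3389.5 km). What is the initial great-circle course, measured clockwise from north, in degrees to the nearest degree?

92°

Δλ = 97.828° = 1.7074 rad.
y = sin Δλ · cos φ₂ = (0.9907)(0.9674) = 0.9584
x = cos φ₁ sin φ₂ − sin φ₁ cos φ₂ cos Δλ = (0.3361)(0.2531) − (-0.9418)(0.9674)(-0.1362) = -0.0390
θ = atan2(y, x) = 92.33°, so the bearing is 92°.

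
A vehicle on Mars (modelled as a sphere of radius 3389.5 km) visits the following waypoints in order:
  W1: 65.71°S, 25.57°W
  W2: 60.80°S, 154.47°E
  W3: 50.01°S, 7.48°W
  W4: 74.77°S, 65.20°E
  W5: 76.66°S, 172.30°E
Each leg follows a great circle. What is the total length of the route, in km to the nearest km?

10797 km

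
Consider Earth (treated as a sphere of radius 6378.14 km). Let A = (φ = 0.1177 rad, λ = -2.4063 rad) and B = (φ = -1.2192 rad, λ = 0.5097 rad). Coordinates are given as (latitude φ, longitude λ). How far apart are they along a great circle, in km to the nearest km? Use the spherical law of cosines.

12950 km

Let φ₁ = 0.1177 rad, φ₂ = -1.2192 rad, and Δλ = 2.9160 rad.
cos c = sin φ₁ sin φ₂ + cos φ₁ cos φ₂ cos Δλ = (0.1174)(-0.9388) + (0.9931)(0.3444)(-0.9747) = -0.44359,
so c = arccos(-0.44359) = 2.03040 rad.
Distance = R·c = 6378.14 × 2.0304 ≈ 12950 km.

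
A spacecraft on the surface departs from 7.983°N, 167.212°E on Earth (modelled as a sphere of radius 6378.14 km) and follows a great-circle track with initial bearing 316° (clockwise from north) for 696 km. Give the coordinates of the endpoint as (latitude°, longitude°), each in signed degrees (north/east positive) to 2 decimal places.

12.45°, 162.77°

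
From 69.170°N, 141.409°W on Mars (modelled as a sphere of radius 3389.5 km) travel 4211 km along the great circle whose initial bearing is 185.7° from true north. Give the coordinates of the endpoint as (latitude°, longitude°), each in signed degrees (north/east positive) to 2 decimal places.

Angular distance δ = d/R = 4211/3389.5 = 1.24237 rad; initial bearing θ = 3.2411 rad.
sin φ₂ = sin φ₁ cos δ + cos φ₁ sin δ cos θ = (0.9346)(0.3226) + (0.3556)(0.9465)(-0.9951) = -0.0335, so φ₂ = -1.92°.
Δλ = atan2(sin θ sin δ cos φ₁, cos δ − sin φ₁ sin φ₂) = atan2(-0.0334, 0.3538) = -5.397°.
λ₂ = -141.409° − 5.397° = -146.81°.

-1.92°, -146.81°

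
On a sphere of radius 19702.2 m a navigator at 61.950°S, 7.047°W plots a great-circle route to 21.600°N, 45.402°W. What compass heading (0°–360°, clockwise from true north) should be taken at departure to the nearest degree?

With φ₁ = -1.0812, φ₂ = 0.3770, Δλ = -0.6694 rad, the forward-azimuth formula gives
θ = atan2( sin Δλ cos φ₂ , cos φ₁ sin φ₂ − sin φ₁ cos φ₂ cos Δλ ) = atan2(-0.5770, 0.8166) = -35.24°.
Adding 360° brings this into [0°, 360°): 325°.

325°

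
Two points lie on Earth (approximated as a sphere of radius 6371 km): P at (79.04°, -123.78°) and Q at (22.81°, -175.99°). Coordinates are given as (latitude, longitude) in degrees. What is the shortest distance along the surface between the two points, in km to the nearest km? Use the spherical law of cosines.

In radians: φ₁ = 1.3795, φ₂ = 0.3981, Δλ = -52.210° = -0.9112 rad.
cos c = sin φ₁ sin φ₂ + cos φ₁ cos φ₂ cos Δλ = (0.9818)(0.3877) + (0.1901)(0.9218)(0.6128) = 0.48800,
so c = arccos(0.48800) = 1.06100 rad.
Distance = R·c = 6371 × 1.0610 ≈ 6760 km.

6760 km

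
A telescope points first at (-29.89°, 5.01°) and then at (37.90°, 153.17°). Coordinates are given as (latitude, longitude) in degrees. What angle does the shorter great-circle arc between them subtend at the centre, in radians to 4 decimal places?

2.6623 rad

Let φ₁ = -0.5217 rad, φ₂ = 0.6615 rad, and Δλ = 2.5859 rad.
cos c = sin φ₁ sin φ₂ + cos φ₁ cos φ₂ cos Δλ = (-0.4983)(0.6143) + (0.8670)(0.7891)(-0.8495) = -0.88730,
so c = arccos(-0.88730) = 2.66225 rad.
So the angular separation is 2.6623 rad.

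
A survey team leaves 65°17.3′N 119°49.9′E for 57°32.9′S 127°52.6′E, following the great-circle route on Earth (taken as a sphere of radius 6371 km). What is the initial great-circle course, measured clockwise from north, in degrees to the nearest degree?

Δλ = 8.045° = 0.1404 rad.
y = sin Δλ · cos φ₂ = (0.1400)(0.5366) = 0.0751
x = cos φ₁ sin φ₂ − sin φ₁ cos φ₂ cos Δλ = (0.4181)(-0.8438) − (0.9084)(0.5366)(0.9902) = -0.8354
θ = atan2(y, x) = 174.86°, so the bearing is 175°.

175°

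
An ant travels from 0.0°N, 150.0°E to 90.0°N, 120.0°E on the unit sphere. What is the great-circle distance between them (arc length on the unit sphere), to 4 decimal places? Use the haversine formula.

1.5708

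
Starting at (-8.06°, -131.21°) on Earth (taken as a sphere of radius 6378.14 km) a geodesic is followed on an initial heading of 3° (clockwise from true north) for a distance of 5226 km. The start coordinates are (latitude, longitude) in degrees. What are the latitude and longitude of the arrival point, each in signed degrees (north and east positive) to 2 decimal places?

Angular distance δ = d/R = 5226/6378.14 = 0.81936 rad; initial bearing θ = 0.0524 rad.
sin φ₂ = sin φ₁ cos δ + cos φ₁ sin δ cos θ = (-0.1402)(0.6827) + (0.9901)(0.7307)(0.9986) = 0.6268, so φ₂ = 38.81°.
Δλ = atan2(sin θ sin δ cos φ₁, cos δ − sin φ₁ sin φ₂) = atan2(0.0379, 0.7706) = 2.813°.
λ₂ = -131.210° + 2.813° = -128.40°.

38.81°, -128.40°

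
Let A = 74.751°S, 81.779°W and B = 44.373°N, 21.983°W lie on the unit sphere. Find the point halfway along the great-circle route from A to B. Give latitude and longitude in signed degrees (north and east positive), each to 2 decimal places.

-16.84°, -37.00°

The central angle between A and B is δ = 2.1897 rad.
With f = 0.5, the slerp weights are sin((1−f)δ)/sin δ = 1.0913 and sin(fδ)/sin δ = 1.0913.
Weighted sum of the unit vectors: (1.0913)·(0.0376,-0.2603,-0.9648) + (1.0913)·(0.6628,-0.2676,0.6993) = (0.7644, -0.5761, -0.2897).
Converting back: φ = atan2(z, √(x²+y²)) = -16.84°, λ = atan2(y, x) = -37.00°.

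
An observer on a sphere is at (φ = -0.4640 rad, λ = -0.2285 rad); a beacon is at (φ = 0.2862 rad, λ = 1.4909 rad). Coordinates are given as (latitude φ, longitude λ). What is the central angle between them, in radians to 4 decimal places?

With latitudes φ₁ = -26.585°, φ₂ = 16.398° and longitude difference Δλ = 98.514°:
cos c = sin φ₁ sin φ₂ + cos φ₁ cos φ₂ cos Δλ = (-0.4475)(0.2823) + (0.8943)(0.9593)(-0.1481) = -0.25336,
so c = arccos(-0.25336) = 1.82695 rad.
So the angular separation is 1.8269 rad.

1.8269 rad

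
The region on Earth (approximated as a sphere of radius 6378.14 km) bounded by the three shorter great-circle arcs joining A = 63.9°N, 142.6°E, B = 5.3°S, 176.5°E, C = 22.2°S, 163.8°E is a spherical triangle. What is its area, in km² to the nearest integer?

9363899 km²

Side lengths (central angles): a = 0.3646, b = 1.5303, c = 1.2863 rad; semiperimeter s = 1.5906.
By l'Huilier's theorem, tan(E/4) = √[tan(s/2) tan((s−a)/2) tan((s−b)/2) tan((s−c)/2)], giving spherical excess E = 0.2302 rad.
Area = E·R² = 0.2302 × (6378.14)² ≈ 9363899 km².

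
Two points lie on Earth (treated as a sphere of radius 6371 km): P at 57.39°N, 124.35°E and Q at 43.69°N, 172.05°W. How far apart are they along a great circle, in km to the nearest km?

4555 km

Let φ₁ = 1.0016 rad, φ₂ = 0.7625 rad, and Δλ = 1.1100 rad.
cos c = sin φ₁ sin φ₂ + cos φ₁ cos φ₂ cos Δλ = (0.8424)(0.6908) + (0.5389)(0.7231)(0.4446) = 0.75513,
so c = arccos(0.75513) = 0.71494 rad.
Distance = R·c = 6371 × 0.7149 ≈ 4555 km.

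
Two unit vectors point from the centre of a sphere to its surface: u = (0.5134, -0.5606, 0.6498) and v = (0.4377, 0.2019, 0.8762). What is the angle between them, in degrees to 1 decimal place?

u·v = 0.6809; |u| = 1.0000, |v| = 1.0000.
cos θ = (u·v)/(|u||v|) = 0.6808, so θ = 47.1°.

47.1°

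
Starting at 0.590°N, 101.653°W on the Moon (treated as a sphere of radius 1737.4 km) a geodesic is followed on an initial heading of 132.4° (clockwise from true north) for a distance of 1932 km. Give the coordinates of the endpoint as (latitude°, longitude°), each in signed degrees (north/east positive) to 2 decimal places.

-36.87°, -45.80°

Angular distance δ = d/R = 1932/1737.4 = 1.11201 rad; initial bearing θ = 2.3108 rad.
sin φ₂ = sin φ₁ cos δ + cos φ₁ sin δ cos θ = (0.0103)(0.4429) + (0.9999)(0.8966)(-0.6743) = -0.6000, so φ₂ = -36.87°.
Δλ = atan2(sin θ sin δ cos φ₁, cos δ − sin φ₁ sin φ₂) = atan2(0.6621, 0.4490) = 55.853°.
λ₂ = -101.653° + 55.853° = -45.80°.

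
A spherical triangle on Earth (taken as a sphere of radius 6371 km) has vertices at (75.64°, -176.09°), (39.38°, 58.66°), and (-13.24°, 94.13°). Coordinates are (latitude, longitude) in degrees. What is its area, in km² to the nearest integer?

27302537 km²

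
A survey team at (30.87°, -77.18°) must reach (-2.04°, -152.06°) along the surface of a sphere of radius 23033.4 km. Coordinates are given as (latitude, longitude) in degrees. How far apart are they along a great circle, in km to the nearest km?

With latitudes φ₁ = 30.870°, φ₂ = -2.040° and longitude difference Δλ = -74.880°:
cos c = sin φ₁ sin φ₂ + cos φ₁ cos φ₂ cos Δλ = (0.5131)(-0.0356) + (0.8583)(0.9994)(0.2608) = 0.20548,
so c = arccos(0.20548) = 1.36384 rad.
Distance = R·c = 23033.4 × 1.3638 ≈ 31414 km.

31414 km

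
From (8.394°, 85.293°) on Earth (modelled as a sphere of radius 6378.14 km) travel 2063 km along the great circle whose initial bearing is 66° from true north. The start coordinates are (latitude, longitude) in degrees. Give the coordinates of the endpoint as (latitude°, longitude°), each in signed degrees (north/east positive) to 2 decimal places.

Angular distance δ = d/R = 2063/6378.14 = 0.32345 rad; initial bearing θ = 1.1519 rad.
sin φ₂ = sin φ₁ cos δ + cos φ₁ sin δ cos θ = (0.1460)(0.9481) + (0.9893)(0.3178)(0.4067) = 0.2663, so φ₂ = 15.44°.
Δλ = atan2(sin θ sin δ cos φ₁, cos δ − sin φ₁ sin φ₂) = atan2(0.2872, 0.9093) = 17.532°.
λ₂ = 85.293° + 17.532° = 102.82°.

15.44°, 102.82°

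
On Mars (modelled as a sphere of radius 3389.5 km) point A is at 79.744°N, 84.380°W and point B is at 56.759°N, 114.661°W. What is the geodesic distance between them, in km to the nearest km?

In radians: φ₁ = 1.3918, φ₂ = 0.9906, Δλ = -30.281° = -0.5285 rad.
cos c = sin φ₁ sin φ₂ + cos φ₁ cos φ₂ cos Δλ = (0.9840)(0.8364) + (0.1780)(0.5482)(0.8636) = 0.90729,
so c = arccos(0.90729) = 0.43400 rad.
Distance = R·c = 3389.5 × 0.4340 ≈ 1471 km.

1471 km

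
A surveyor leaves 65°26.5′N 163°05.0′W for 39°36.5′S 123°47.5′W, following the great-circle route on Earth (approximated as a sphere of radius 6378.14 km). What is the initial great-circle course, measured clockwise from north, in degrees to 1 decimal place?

Δλ = 39.292° = 0.6858 rad.
y = sin Δλ · cos φ₂ = (0.6333)(0.7704) = 0.4879
x = cos φ₁ sin φ₂ − sin φ₁ cos φ₂ cos Δλ = (0.4156)(-0.6375) − (0.9095)(0.7704)(0.7739) = -0.8073
θ = atan2(y, x) = 148.85°, so the bearing is 148.9°.

148.9°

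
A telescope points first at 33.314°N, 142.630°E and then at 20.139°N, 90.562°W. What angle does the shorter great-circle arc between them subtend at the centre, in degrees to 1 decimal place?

106.3°

With latitudes φ₁ = 33.314°, φ₂ = 20.139° and longitude difference Δλ = 126.808°:
Haversine: a = sin²(Δφ/2) + cos φ₁ cos φ₂ sin²(Δλ/2) = 0.0132 + (0.8357)(0.9389)(0.7996) = 0.64049.
Central angle c = 2·arcsin(√a) = 1.85560 rad.
So the angular separation is 106.3°.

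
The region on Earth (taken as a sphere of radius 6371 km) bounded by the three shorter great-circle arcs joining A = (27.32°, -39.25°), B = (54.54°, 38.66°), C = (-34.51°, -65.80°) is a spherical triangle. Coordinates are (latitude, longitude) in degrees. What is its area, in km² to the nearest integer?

14348079 km²

Side lengths (central angles): a = 2.1906, b = 1.1649, c = 1.0681 rad; semiperimeter s = 2.2118.
By l'Huilier's theorem, tan(E/4) = √[tan(s/2) tan((s−a)/2) tan((s−b)/2) tan((s−c)/2)], giving spherical excess E = 0.3535 rad.
Area = E·R² = 0.3535 × (6371)² ≈ 14348079 km².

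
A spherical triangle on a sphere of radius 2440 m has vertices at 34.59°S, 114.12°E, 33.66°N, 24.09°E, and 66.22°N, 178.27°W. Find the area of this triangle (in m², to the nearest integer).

12607095 m²

Side lengths (central angles): a = 1.3727, b = 1.9748, c = 1.8913 rad; semiperimeter s = 2.6194.
By l'Huilier's theorem, tan(E/4) = √[tan(s/2) tan((s−a)/2) tan((s−b)/2) tan((s−c)/2)], giving spherical excess E = 2.1176 rad.
Area = E·R² = 2.1176 × (2440)² ≈ 12607095 m².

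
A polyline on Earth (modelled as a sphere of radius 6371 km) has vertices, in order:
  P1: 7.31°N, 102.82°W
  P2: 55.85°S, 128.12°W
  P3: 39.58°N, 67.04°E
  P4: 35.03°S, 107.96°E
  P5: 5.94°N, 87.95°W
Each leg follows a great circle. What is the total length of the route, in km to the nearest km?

50980 km

Leg P1→P2: central angle 1.1614 rad, distance 7399.0 km.
Leg P2→P3: central angle 2.8081 rad, distance 17890.2 km.
Leg P3→P4: central angle 1.4594 rad, distance 9297.9 km.
Leg P4→P5: central angle 2.5730 rad, distance 16392.6 km.
Total: 7399.0 + 17890.2 + 9297.9 + 16392.6 ≈ 50980 km.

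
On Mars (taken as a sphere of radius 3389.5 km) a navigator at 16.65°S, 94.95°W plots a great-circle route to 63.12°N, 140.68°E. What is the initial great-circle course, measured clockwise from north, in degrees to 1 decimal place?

334.5°

Δλ = -124.370° = -2.1707 rad.
y = sin Δλ · cos φ₂ = (-0.8254)(0.4521) = -0.3732
x = cos φ₁ sin φ₂ − sin φ₁ cos φ₂ cos Δλ = (0.9581)(0.8920) − (-0.2865)(0.4521)(-0.5645) = 0.7814
θ = atan2(y, x) = -25.53°; adding 360° gives 334.5°.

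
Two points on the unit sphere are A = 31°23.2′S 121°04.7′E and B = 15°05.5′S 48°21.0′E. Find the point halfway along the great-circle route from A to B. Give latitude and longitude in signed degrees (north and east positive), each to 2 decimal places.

-28.04°, 82.12°

Central angle δ = 1.1807 rad. Interpolating on the sphere with fraction f = 0.5:
P = [sin((1−f)δ)·A + sin(fδ)·B] / sin δ = 0.6019·A + 0.6019·B in Cartesian coordinates,
giving P = (0.1210, 0.8743, -0.4702), i.e. latitude -28.04°, longitude 82.12°.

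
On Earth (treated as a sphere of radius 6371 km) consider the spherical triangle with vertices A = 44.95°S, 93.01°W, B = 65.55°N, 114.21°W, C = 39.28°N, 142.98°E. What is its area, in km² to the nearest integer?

79432510 km²

Side lengths (central angles): a = 1.0411, b = 2.4245, c = 1.9498 rad; semiperimeter s = 2.7077.
By l'Huilier's theorem, tan(E/4) = √[tan(s/2) tan((s−a)/2) tan((s−b)/2) tan((s−c)/2)], giving spherical excess E = 1.9570 rad.
Area = E·R² = 1.9570 × (6371)² ≈ 79432510 km².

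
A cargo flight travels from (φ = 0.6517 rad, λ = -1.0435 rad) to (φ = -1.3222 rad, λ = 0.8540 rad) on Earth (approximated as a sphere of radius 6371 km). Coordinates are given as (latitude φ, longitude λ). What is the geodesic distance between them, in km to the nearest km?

In radians: φ₁ = 0.6517, φ₂ = -1.3222, Δλ = 108.719° = 1.8975 rad.
Haversine: a = sin²(Δφ/2) + cos φ₁ cos φ₂ sin²(Δλ/2) = 0.6961 + (0.7951)(0.2460)(0.6605) = 0.82534.
Central angle c = 2·arcsin(√a) = 2.27926 rad.
Distance = R·c = 6371 × 2.2793 ≈ 14521 km.

14521 km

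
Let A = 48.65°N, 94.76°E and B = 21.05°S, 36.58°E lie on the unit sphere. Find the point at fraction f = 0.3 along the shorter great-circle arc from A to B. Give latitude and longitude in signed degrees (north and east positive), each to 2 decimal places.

29.88°, 71.04°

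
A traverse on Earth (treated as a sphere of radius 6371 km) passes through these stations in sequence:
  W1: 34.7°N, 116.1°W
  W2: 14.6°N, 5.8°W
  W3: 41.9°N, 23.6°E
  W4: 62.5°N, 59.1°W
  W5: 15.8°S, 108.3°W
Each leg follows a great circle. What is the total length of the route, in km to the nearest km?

Leg W1→W2: central angle 1.7037 rad, distance 10854.3 km.
Leg W2→W3: central angle 0.6504 rad, distance 4143.6 km.
Leg W3→W4: central angle 0.8814 rad, distance 5615.6 km.
Leg W4→W5: central angle 1.5220 rad, distance 9696.5 km.
Total: 10854.3 + 4143.6 + 5615.6 + 9696.5 ≈ 30310 km.

30310 km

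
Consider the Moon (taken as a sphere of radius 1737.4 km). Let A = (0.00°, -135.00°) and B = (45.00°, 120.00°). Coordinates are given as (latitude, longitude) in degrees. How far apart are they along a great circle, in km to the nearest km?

With latitudes φ₁ = 0.000°, φ₂ = 45.000° and longitude difference Δλ = -105.000°:
Haversine: a = sin²(Δφ/2) + cos φ₁ cos φ₂ sin²(Δλ/2) = 0.1464 + (1.0000)(0.7071)(0.6294) = 0.59151.
Central angle c = 2·arcsin(√a) = 1.75485 rad.
Distance = R·c = 1737.4 × 1.7548 ≈ 3049 km.

3049 km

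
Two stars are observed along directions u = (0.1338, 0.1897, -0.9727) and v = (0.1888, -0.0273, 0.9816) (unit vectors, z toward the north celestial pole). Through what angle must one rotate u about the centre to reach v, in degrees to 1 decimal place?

159.2°

u·v = -0.9347; |u| = 1.0000, |v| = 1.0000.
cos θ = (u·v)/(|u||v|) = -0.9347, so θ = 159.2°.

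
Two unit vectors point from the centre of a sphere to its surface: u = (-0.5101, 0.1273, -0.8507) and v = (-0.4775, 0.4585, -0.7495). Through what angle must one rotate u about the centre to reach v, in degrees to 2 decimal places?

20.03°

u·v = 0.9395; |u| = 1.0000, |v| = 1.0000.
cos θ = (u·v)/(|u||v|) = 0.9395, so θ = 20.03°.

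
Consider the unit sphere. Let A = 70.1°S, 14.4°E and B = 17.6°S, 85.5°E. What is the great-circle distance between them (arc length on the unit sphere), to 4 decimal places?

Let φ₁ = -1.2235 rad, φ₂ = -0.3072 rad, and Δλ = 1.2409 rad.
Haversine: a = sin²(Δφ/2) + cos φ₁ cos φ₂ sin²(Δλ/2) = 0.1956 + (0.3404)(0.9532)(0.3380) = 0.30530.
Central angle c = 2·arcsin(√a) = 1.17081 rad.
On the unit sphere the arc length equals the central angle: 1.1708.

1.1708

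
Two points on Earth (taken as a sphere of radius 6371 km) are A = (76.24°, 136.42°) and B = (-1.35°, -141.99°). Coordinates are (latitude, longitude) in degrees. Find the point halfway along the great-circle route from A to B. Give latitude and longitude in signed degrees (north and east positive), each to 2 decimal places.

41.77°, -154.80°

The central angle between A and B is δ = 1.5589 rad.
With f = 0.5, the slerp weights are sin((1−f)δ)/sin δ = 0.7029 and sin(fδ)/sin δ = 0.7029.
Weighted sum of the unit vectors: (0.7029)·(-0.1723,0.1640,0.9713) + (0.7029)·(-0.7877,-0.6156,-0.0236) = (-0.6748, -0.3175, 0.6662).
Converting back: φ = atan2(z, √(x²+y²)) = 41.77°, λ = atan2(y, x) = -154.80°.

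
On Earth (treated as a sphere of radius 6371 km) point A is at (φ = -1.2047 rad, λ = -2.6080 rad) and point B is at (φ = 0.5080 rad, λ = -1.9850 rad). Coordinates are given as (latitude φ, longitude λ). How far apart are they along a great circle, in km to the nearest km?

11292 km

With latitudes φ₁ = -69.024°, φ₂ = 29.106° and longitude difference Δλ = 35.695°:
Haversine: a = sin²(Δφ/2) + cos φ₁ cos φ₂ sin²(Δλ/2) = 0.5707 + (0.3580)(0.8737)(0.0939) = 0.60009.
Central angle c = 2·arcsin(√a) = 1.77235 rad.
Distance = R·c = 6371 × 1.7723 ≈ 11292 km.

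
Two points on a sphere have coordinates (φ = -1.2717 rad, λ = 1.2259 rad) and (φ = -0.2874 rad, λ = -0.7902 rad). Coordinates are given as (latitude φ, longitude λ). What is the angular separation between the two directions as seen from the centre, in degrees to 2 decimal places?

With latitudes φ₁ = -72.863°, φ₂ = -16.467° and longitude difference Δλ = -115.514°:
cos c = sin φ₁ sin φ₂ + cos φ₁ cos φ₂ cos Δλ = (-0.9556)(-0.2835) + (0.2947)(0.9590)(-0.4307) = 0.14916,
so c = arccos(0.14916) = 1.42107 rad.
So the angular separation is 81.42°.

81.42°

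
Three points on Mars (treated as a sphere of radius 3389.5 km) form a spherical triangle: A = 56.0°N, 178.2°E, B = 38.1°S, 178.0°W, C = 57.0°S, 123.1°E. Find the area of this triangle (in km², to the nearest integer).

9166785 km²

Side lengths (central angles): a = 0.7394, b = 2.1189, c = 1.6433 rad; semiperimeter s = 2.2508.
By l'Huilier's theorem, tan(E/4) = √[tan(s/2) tan((s−a)/2) tan((s−b)/2) tan((s−c)/2)], giving spherical excess E = 0.7979 rad.
Area = E·R² = 0.7979 × (3389.5)² ≈ 9166785 km².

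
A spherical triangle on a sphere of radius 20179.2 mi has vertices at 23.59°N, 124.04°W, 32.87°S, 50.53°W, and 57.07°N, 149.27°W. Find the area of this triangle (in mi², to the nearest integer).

204296067 mi²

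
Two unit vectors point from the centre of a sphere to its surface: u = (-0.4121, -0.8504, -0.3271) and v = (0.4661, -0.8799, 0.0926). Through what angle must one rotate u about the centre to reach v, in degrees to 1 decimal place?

u·v = 0.5259; |u| = 1.0000, |v| = 1.0000.
cos θ = (u·v)/(|u||v|) = 0.5259, so θ = 58.3°.

58.3°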